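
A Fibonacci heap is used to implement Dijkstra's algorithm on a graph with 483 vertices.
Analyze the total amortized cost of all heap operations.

Dijkstra performs 483 insert, 483 extract-min, and at most E decrease-key operations. With Fibonacci heap: insert O(1) amortized, extract-min O(log n) amortized, decrease-key O(1) amortized. Total with n = 483: O(n * 1 + n * log n + E * 1) = O(n log n + E).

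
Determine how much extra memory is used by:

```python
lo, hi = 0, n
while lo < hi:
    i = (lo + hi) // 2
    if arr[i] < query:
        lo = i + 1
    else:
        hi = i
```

Space complexity: O(1).
Only a constant amount of auxiliary storage is used; nothing grows with n.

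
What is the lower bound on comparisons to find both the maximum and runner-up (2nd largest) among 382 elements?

Lower bound: finding the max needs 382-1 comparisons. By an adversary weight-doubling argument, the maximum element must personally win at least ceil(log_2(382)) = 9 comparisons in any correct algorithm. The 2nd largest is among those 9 direct losers, and distinguishing it requires 9-1 more comparisons. Total >= 382-1 + 9-1 = 389. A balanced tournament achieves this bound exactly.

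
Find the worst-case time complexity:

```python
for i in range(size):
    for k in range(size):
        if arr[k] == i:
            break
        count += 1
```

Time complexity: O(n^2).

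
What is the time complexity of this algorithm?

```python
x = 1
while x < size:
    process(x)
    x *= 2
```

Time complexity: O(log n).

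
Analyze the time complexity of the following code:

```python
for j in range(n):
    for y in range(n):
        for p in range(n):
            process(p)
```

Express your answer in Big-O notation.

Time complexity: O(n^3).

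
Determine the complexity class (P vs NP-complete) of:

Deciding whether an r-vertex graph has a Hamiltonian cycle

This problem is NP-complete: one of Karp's 21 NP-complete problems.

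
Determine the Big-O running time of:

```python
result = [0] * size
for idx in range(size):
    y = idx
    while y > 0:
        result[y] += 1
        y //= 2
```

Time complexity: O(n log n).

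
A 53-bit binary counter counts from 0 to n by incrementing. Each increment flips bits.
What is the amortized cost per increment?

Bit i flips every 2^i increments. Total flips over n increments: sum_{i=0}^{53} n/2^i < 2n. Amortized cost: 2n/n = O(1).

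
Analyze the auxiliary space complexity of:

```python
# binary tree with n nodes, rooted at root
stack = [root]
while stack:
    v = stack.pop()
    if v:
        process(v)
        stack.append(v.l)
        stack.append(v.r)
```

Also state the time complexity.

Space complexity: O(n).
Auxiliary storage grows linearly with the input size n in the worst case.
Time complexity: O(n).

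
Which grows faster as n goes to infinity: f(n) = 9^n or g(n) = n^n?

g(n) = n^n grows faster: n^n / 9^n = (n/9)^n -> infinity once n > 9.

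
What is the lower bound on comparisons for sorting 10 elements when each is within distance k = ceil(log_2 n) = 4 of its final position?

Partition the 10 positions into floor(n/k) blocks of k = 4 consecutive positions; any permutation within a block keeps every element within k of its final position, so there are at least (k!)^(n/k) distinguishable inputs. Lower bound: log_2((k!)^(n/k)) = (n/k) * log_2(k!) = Theta(n log k); with k = ceil(log_2 n), this is Omega(n log log n).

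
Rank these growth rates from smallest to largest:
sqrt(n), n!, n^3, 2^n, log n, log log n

Ordered by growth rate: log log n < log n < sqrt(n) < n^3 < 2^n < n!.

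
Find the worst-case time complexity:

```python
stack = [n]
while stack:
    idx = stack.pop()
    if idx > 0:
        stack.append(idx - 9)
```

Time complexity: O(n).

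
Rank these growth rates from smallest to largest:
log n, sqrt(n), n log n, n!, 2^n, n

Ordered by growth rate: log n < sqrt(n) < n < n log n < 2^n < n!.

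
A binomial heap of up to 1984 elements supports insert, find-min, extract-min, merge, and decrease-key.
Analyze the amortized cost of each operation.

A binomial heap with n <= 1984 elements has at most floor(log_2 1984) + 1 = 11 trees. Using potential Phi = number of trees: Insert adds one tree, but cascading merges reduce count -- amortized O(1). Find-min reads the cached minimum pointer: O(1). Extract-min creates O(log n) new trees: O(log n). Merge combines tree lists: O(log n). Decrease-key sifts the element up its tree of height <= log n: O(log n).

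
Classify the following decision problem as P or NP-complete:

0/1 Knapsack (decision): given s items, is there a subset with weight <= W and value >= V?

This problem is NP-complete: reduces from Subset Sum.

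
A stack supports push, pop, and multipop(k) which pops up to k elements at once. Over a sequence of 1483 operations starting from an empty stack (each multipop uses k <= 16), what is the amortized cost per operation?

Each element is pushed exactly once and popped at most once (whether by pop or as part of a multipop). So the total number of individual pops over the whole sequence is at most the number of pushes, which is at most 1483. Total work <= 2 * 1483, hence O(1) amortized per operation.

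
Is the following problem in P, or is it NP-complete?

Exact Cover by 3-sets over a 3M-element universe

This problem is NP-complete: one of Karp's 21 NP-complete problems.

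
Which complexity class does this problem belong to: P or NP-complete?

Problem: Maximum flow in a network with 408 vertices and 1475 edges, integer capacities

This problem is in P: Edmonds-Karp / push-relabel run in polynomial time.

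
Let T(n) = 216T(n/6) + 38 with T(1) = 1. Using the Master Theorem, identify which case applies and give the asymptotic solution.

a=216, b=6, f(n)=38.
log_6(216) = 3 > 0.
Since f(n) = O(n^0) is polynomially smaller than n^3, Case 1 applies.
T(n) = Theta(n^3).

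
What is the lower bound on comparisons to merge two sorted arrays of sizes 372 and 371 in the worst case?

Adversary: with |372 - 371| <= 1 the inputs can be fully interleaved so that every adjacent pair in the merged output comes from different arrays. Then each of the 742 adjacent pairs must be directly compared, or the algorithm cannot determine their relative order. Standard merge meets this bound.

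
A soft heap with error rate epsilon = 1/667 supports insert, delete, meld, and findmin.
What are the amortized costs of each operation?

Soft heaps (Chazelle) allow up to an epsilon = 1/667 fraction of elements to have corrupted (raised) keys. Insert is O(log(1/epsilon)) = O(log 667) amortized -- the structure maintains heap-ordered binary trees of rank bounded by O(log(1/epsilon)). Meld concatenates root lists: O(1) amortized. Delete and findmin are O(1) amortized.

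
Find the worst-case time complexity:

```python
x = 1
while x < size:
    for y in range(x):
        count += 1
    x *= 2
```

Time complexity: O(n).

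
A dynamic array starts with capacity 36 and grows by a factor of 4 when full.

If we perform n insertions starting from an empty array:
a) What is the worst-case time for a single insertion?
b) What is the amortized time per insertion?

(a) Worst-case single insertion: O(n) -- when the array is full at capacity c, the resize copies all c elements, and c can be Theta(n).
(b) Resizes happen at sizes 36, 144, 576, ... Total copy cost for n insertions: 36 + 144 + ... = O(n) (geometric series with ratio 1/4). Amortized cost per insertion: O(n)/n = O(1).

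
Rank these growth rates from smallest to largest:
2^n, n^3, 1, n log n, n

Ordered by growth rate: 1 < n < n log n < n^3 < 2^n.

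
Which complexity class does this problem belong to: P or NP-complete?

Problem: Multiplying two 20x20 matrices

This problem is in P: the schoolbook algorithm runs in O(n^3).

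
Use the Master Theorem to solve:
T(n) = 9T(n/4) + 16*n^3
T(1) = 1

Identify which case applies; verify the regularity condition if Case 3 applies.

a=9, b=4, f(n)=16*n^3.
log_4(9) = 1.585 < 3.
f(n) = Omega(n^(1.585+epsilon)) for some epsilon > 0, so Case 3 is the candidate.
Regularity: a*f(n/b) = 9*16*(n/4)^3 = (9/64)*16*n^3 <= c*f(n) with c = 9/64 < 1. Satisfied.
Case 3: T(n) = Theta(n^3).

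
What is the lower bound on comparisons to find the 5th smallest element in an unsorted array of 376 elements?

Finding the 5th smallest of 376 elements requires Omega(n) comparisons. Every element must participate in at least one comparison; otherwise it could be the 5th smallest.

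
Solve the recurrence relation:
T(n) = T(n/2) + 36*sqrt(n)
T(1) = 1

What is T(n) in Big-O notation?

Each level contributes sqrt(n/2^k). Geometric series with ratio 1/sqrt(2) < 1 sums to O(sqrt(n)).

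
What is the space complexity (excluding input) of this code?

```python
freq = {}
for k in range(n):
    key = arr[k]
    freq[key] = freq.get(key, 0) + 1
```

Space complexity: O(n).
Auxiliary storage grows linearly with the input size n in the worst case.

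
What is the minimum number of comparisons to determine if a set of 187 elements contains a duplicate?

Determining if 187 elements are all distinct requires Omega(n log n) comparisons in the comparison model. This follows from the element distinctness lower bound.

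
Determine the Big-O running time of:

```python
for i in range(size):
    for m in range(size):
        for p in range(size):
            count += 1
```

Time complexity: O(n^3).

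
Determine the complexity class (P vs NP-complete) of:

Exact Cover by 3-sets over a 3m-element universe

This problem is NP-complete: one of Karp's 21 NP-complete problems.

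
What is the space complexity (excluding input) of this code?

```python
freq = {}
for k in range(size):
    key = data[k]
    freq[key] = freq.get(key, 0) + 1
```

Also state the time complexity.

Space complexity: O(n).
Auxiliary storage grows linearly with the input size n in the worst case.
Time complexity: O(n).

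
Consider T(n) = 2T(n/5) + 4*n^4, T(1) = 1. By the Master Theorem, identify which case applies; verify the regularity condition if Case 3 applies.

a=2, b=5, f(n)=4*n^4.
log_5(2) = 0.4307 < 4.
f(n) = Omega(n^(0.4307+epsilon)) for some epsilon > 0, so Case 3 is the candidate.
Regularity: a*f(n/b) = 2*4*(n/5)^4 = (2/625)*4*n^4 <= c*f(n) with c = 2/625 < 1. Satisfied.
Case 3: T(n) = Theta(n^4).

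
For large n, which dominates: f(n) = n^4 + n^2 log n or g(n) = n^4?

f(n) = n^4 + n^2 log n and g(n) = n^4 are Theta of each other: the lower-order n^2 log n term is o(n^4); both are Theta(n^4).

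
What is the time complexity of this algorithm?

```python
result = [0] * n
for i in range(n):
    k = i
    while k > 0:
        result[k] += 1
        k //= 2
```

Time complexity: O(n log n).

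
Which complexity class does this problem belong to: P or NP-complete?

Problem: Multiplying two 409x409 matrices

This problem is in P: the schoolbook algorithm runs in O(n^3).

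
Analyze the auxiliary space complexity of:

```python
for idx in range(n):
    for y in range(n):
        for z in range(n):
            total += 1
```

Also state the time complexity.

Space complexity: O(1).
Only a constant amount of auxiliary storage is used; nothing grows with n.
Time complexity: O(n^3).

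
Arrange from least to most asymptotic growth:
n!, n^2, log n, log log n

Ordered by growth rate: log log n < log n < n^2 < n!.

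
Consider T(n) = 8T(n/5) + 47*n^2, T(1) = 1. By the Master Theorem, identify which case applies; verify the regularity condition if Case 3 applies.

a=8, b=5, f(n)=47*n^2.
log_5(8) = 1.292 < 2.
f(n) = Omega(n^(1.292+epsilon)) for some epsilon > 0, so Case 3 is the candidate.
Regularity: a*f(n/b) = 8*47*(n/5)^2 = (8/25)*47*n^2 <= c*f(n) with c = 8/25 < 1. Satisfied.
Case 3: T(n) = Theta(n^2).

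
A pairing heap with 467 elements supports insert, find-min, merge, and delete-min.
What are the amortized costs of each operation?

Pairing heaps are self-adjusting heap-ordered trees. Insert and merge link two roots: O(1). Find-min reads the root: O(1). Delete-min removes the root, then pairs children in two passes; amortized cost is O(log 467) = O(log n).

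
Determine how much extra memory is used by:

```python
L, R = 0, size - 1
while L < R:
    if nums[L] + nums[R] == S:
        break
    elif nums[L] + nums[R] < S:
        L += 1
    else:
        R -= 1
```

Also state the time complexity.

Space complexity: O(1).
Only a constant amount of auxiliary storage is used; nothing grows with n.
Time complexity: O(n).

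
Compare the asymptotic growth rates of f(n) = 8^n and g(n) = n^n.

g(n) = n^n grows faster: n^n / 8^n = (n/8)^n -> infinity once n > 8.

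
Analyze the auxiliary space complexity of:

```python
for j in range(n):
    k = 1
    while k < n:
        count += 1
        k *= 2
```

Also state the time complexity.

Space complexity: O(1).
Only a constant amount of auxiliary storage is used; nothing grows with n.
Time complexity: O(n log n).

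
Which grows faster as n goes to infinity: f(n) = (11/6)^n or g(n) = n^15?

f(n) = (11/6)^n grows faster: (11/6)^n is exponential with base 11/6 > 1, dominating every polynomial.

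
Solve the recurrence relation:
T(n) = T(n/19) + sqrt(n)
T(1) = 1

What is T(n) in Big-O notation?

Each level contributes sqrt(n/19^k). Geometric series with ratio 1/sqrt(19) < 1 sums to O(sqrt(n)).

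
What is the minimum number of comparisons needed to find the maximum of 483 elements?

Finding the maximum requires 482 comparisons. Each comparison eliminates exactly one candidate. With 483 candidates, we need 482 eliminations.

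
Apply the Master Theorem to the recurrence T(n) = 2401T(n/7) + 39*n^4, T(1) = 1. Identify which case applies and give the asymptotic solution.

a=2401, b=7, f(n)=39*n^4.
log_7(2401) = 4, so n^(log_b(a)) = n^4.
f(n) = Theta(n^4), so Case 2 applies.
T(n) = Theta(n^4 log n).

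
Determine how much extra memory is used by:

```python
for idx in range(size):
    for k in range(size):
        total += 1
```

Space complexity: O(1).
Only a constant amount of auxiliary storage is used; nothing grows with n.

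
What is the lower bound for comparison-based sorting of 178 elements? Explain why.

A comparison-based sorting algorithm corresponds to a decision tree. With 178! possible permutations, the tree has 178! leaves. The height is at least log_2(178!) = Omega(n log n) by Stirling's approximation.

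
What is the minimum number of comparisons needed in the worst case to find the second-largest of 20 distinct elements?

Lower bound: finding the max needs 20-1 comparisons. By the adversary weight-doubling argument, the max must personally win >= ceil(log_2(20)) = 5 comparisons; the 2nd-largest is among those 5 losers, needing 5-1 more comparisons. Total >= 20-1 + 5-1 = 23. A balanced knockout tournament achieves this.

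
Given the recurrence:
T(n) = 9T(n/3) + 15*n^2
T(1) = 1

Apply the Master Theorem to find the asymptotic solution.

a=9, b=3, f(n)=15*n^2. log_3(9) = 2. Case 2: T(n) = O(n^2 log n).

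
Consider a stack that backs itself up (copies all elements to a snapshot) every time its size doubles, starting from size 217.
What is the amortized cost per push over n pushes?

Backups occur at sizes 217, 434, 868, ..., copying 217 + 434 + 868 + ... <= 2n elements total (geometric series). Spread over n pushes, the amortized backup cost is O(1) per push.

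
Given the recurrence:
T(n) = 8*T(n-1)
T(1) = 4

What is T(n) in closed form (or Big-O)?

Each step multiplies by 8. T(n) = T(1)*8^(n-1) = 4*8^(n-1).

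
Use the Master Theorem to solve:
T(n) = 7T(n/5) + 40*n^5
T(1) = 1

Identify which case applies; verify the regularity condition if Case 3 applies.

a=7, b=5, f(n)=40*n^5.
log_5(7) = 1.209 < 5.
f(n) = Omega(n^(1.209+epsilon)) for some epsilon > 0, so Case 3 is the candidate.
Regularity: a*f(n/b) = 7*40*(n/5)^5 = (7/3125)*40*n^5 <= c*f(n) with c = 7/3125 < 1. Satisfied.
Case 3: T(n) = Theta(n^5).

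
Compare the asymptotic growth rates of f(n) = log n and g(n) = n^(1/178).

g(n) = n^(1/178) grows faster: any positive power of n dominates log n.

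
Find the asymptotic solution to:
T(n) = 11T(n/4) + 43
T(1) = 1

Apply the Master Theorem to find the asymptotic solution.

a=11, b=4, f(n)=43. log_4(11) = 1.73. Case 1 of Master Theorem: T(n) = O(n^1.73).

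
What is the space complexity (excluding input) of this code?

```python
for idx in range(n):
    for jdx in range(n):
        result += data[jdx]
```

Space complexity: O(1).
Only a constant amount of auxiliary storage is used; nothing grows with n.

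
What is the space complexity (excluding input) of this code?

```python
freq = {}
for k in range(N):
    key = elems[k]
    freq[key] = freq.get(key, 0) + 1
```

Space complexity: O(n).
Auxiliary storage grows linearly with the input size n in the worst case.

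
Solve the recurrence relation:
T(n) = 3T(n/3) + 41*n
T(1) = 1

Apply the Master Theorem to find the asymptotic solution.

a=3, b=3, f(n)=41*n. log_3(3) = 1. Case 2: T(n) = O(n log n).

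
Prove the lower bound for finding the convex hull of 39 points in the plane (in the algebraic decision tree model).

Reduction from sorting: given 39 numbers x_1,...,x_{39}, map x_i to the point (x_i, x_i^2) on the parabola y = x^2. All points are on the convex hull, and walking the hull gives them in sorted x-order. Since sorting requires Omega(n log n), so does planar convex hull.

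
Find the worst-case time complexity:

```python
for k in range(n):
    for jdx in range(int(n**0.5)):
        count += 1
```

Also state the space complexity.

Time complexity: O(n * sqrt(n)).
Space complexity: O(1).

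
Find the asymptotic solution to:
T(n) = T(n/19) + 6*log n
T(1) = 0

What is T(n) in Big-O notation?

Each of the log_19(n) levels adds O(log n). T(n) = O(log^2 n).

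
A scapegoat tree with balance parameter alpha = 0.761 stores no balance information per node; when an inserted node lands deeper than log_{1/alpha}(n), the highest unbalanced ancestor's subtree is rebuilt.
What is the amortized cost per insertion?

Search/insert path is O(log n). A rebuild of a subtree of size s costs O(s), but with alpha = 0.761 at least Omega(s) insertions must have occurred in that subtree since its last rebuild. Charging O(1) of the rebuild to each such insertion gives O(log n) amortized.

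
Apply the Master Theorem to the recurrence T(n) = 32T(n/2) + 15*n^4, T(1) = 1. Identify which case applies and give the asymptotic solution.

a=32, b=2, f(n)=15*n^4.
log_2(32) = 5 > 4.
Since f(n) = O(n^4) is polynomially smaller than n^5, Case 1 applies.
T(n) = Theta(n^5).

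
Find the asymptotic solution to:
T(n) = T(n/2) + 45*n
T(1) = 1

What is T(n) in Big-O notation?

Geometric series: 45*n*(1 + 1/2 + 1/2^2 + ...) = O(n). T(n) = O(n).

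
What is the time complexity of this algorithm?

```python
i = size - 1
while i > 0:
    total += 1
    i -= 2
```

Time complexity: O(n).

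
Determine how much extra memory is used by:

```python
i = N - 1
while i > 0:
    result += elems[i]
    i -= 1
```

Space complexity: O(1).
Only a constant amount of auxiliary storage is used; nothing grows with n.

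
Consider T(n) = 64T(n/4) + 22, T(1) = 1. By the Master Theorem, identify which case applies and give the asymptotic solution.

a=64, b=4, f(n)=22.
log_4(64) = 3 > 0.
Since f(n) = O(n^0) is polynomially smaller than n^3, Case 1 applies.
T(n) = Theta(n^3).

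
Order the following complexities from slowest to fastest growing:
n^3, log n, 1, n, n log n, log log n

Ordered by growth rate: 1 < log log n < log n < n < n log n < n^3.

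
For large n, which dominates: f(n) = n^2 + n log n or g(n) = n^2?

f(n) = n^2 + n log n and g(n) = n^2 are Theta of each other: the lower-order n log n term is o(n^2); both are Theta(n^2).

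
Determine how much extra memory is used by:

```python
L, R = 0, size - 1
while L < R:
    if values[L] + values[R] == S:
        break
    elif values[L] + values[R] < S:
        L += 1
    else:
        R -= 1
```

Space complexity: O(1).
Only a constant amount of auxiliary storage is used; nothing grows with n.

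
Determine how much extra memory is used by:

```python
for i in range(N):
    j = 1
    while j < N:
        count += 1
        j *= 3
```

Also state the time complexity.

Space complexity: O(1).
Only a constant amount of auxiliary storage is used; nothing grows with n.
Time complexity: O(n log n).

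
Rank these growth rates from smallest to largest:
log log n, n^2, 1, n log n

Ordered by growth rate: 1 < log log n < n log n < n^2.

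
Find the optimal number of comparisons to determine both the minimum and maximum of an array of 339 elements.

Naive approach: 676 comparisons (338 for max + 338 for min).
Optimal: Compare elements in pairs first (floor(n/2) = 169 comparisons), then find max among winners and min among losers (169 comparisons each).
Total: ceil(3n/2) - 2 = 507 comparisons. An adversary argument shows this is also a lower bound.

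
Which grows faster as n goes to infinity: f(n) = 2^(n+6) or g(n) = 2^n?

f(n) = 2^(n+6) and g(n) = 2^n are Theta of each other: 2^(n+6) = 2^6 * 2^n = Theta(2^n).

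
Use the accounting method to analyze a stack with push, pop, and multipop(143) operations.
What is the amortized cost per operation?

Assign 2 credits per push (1 for the push, 1 saved for a future pop). Each pop or element popped by multipop(143) uses 1 saved credit. Total credits never go negative, so amortized cost is O(1).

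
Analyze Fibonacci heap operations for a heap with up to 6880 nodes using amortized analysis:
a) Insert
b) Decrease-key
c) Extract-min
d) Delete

Fibonacci heaps use lazy consolidation. Potential function Phi = t + 2m (t = number of trees, m = marked nodes).
- Insert: O(1) actual, Delta Phi = +1 (one new tree) => O(1) amortized.
- Decrease-key: with c cascading cuts, actual cost is O(c); Delta Phi <= c - 2(c-1) + 2 = 4 - c (c new trees; >= c-1 marks cleared; <= 1 new mark). Amortized O(c) + (4 - c) = O(1).
- Extract-min: O(D(n) + t) actual; consolidation drops t to <= D(n)+1, so Delta Phi pays for the t term. D(n) = O(log n) for n = 6880 => O(log n) amortized.
- Delete: decrease-key to -inf then extract-min = O(log n).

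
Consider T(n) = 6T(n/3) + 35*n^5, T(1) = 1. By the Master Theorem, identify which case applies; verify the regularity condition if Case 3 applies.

a=6, b=3, f(n)=35*n^5.
log_3(6) = 1.631 < 5.
f(n) = Omega(n^(1.631+epsilon)) for some epsilon > 0, so Case 3 is the candidate.
Regularity: a*f(n/b) = 6*35*(n/3)^5 = (6/243)*35*n^5 <= c*f(n) with c = 6/243 < 1. Satisfied.
Case 3: T(n) = Theta(n^5).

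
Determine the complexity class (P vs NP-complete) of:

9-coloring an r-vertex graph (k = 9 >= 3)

This problem is NP-complete: graph k-coloring for k>=3 is NP-complete by reduction from 3-SAT.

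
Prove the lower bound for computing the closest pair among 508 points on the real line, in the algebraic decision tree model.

Reduction from element distinctness: given 508 reals, the closest-pair distance is 0 iff two are equal. Element distinctness has an Omega(n log n) lower bound in the algebraic decision tree model (Ben-Or). Therefore closest pair on a line also requires Omega(n log n). Sorting then a linear scan achieves this.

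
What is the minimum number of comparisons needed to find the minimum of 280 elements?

Finding the minimum requires 279 comparisons, identical reasoning to finding the maximum. Each comparison eliminates one candidate.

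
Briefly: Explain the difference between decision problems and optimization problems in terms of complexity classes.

Decision problems have yes/no answers and are classified into P, NP, etc. Optimization problems seek the best solution. Every optimization problem has a corresponding decision version. If the decision version is NP-complete, the optimization version is NP-hard.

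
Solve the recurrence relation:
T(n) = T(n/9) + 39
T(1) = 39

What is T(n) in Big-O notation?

Each step divides n by 9 and adds 39. After log_9(n) steps, T(n) = O(log n).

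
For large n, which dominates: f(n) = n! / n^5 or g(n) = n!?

g(n) = n! grows faster: the ratio n!/(n!/n^5) = n^5 -> infinity.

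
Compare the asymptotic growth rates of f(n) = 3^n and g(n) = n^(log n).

f(n) = 3^n grows faster: take logs: log(n^(log n)) = (log n)^2, log(3^n) = n log 3; n dominates (log n)^2.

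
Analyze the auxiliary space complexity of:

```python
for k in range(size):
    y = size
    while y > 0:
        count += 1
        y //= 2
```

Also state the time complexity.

Space complexity: O(1).
Only a constant amount of auxiliary storage is used; nothing grows with n.
Time complexity: O(n log n).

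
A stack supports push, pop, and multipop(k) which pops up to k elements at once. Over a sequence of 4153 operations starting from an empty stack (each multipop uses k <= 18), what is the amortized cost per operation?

Each element is pushed exactly once and popped at most once (whether by pop or as part of a multipop). So the total number of individual pops over the whole sequence is at most the number of pushes, which is at most 4153. Total work <= 2 * 4153, hence O(1) amortized per operation.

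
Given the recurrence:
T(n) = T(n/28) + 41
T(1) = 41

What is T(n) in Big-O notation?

Each step divides n by 28 and adds 41. After log_28(n) steps, T(n) = O(log n).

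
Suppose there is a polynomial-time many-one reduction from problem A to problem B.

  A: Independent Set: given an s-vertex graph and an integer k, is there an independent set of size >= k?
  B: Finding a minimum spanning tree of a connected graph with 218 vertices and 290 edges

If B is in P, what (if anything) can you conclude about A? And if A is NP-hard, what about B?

A poly-time reduction A <=_p B means any A-instance can be transformed to a B-instance in poly time.
If B is in P: compose the reduction with B's poly-time algorithm to solve A in poly time, so A is in P.
If A is NP-hard: every NP problem reduces to A, which reduces to B; composing reductions, every NP problem reduces to B, so B is NP-hard.
(Here in fact A is NP-complete and B is in P, so no such reduction is known -- its existence would imply P = NP; the analysis concerns only what the assumed reduction would or would not let you conclude.)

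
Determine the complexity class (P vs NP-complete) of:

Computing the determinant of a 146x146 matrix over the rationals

This problem is in P: Gaussian elimination runs in O(n^3).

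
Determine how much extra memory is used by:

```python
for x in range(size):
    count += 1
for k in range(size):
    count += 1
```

Space complexity: O(1).
Only a constant amount of auxiliary storage is used; nothing grows with n.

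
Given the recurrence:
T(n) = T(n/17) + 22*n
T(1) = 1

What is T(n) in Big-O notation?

Geometric series: 22*n*(1 + 1/17 + 1/17^2 + ...) = O(n). T(n) = O(n).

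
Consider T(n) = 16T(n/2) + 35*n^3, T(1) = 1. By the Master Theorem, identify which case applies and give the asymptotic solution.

a=16, b=2, f(n)=35*n^3.
log_2(16) = 4 > 3.
Since f(n) = O(n^3) is polynomially smaller than n^4, Case 1 applies.
T(n) = Theta(n^4).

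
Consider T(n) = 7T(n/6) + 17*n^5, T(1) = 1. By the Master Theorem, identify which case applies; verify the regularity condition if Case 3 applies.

a=7, b=6, f(n)=17*n^5.
log_6(7) = 1.086 < 5.
f(n) = Omega(n^(1.086+epsilon)) for some epsilon > 0, so Case 3 is the candidate.
Regularity: a*f(n/b) = 7*17*(n/6)^5 = (7/7776)*17*n^5 <= c*f(n) with c = 7/7776 < 1. Satisfied.
Case 3: T(n) = Theta(n^5).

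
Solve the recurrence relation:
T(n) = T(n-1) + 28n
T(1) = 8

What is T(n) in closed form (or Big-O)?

Unrolling: T(n) = 8 + 28*(2 + 3 + ... + n) = 8 + 28*(n(n+1)/2 - 1) = O(n^2).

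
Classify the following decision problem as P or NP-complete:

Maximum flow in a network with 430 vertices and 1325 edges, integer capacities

This problem is in P: Edmonds-Karp / push-relabel run in polynomial time.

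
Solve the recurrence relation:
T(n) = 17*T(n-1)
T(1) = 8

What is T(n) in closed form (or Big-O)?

Each step multiplies by 17. T(n) = T(1)*17^(n-1) = 8*17^(n-1).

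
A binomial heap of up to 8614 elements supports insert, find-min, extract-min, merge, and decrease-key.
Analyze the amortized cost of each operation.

A binomial heap with n <= 8614 elements has at most floor(log_2 8614) + 1 = 14 trees. Using potential Phi = number of trees: Insert adds one tree, but cascading merges reduce count -- amortized O(1). Find-min reads the cached minimum pointer: O(1). Extract-min creates O(log n) new trees: O(log n). Merge combines tree lists: O(log n). Decrease-key sifts the element up its tree of height <= log n: O(log n).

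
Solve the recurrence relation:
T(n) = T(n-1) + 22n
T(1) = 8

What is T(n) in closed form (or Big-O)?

Unrolling: T(n) = 8 + 22*(2 + 3 + ... + n) = 8 + 22*(n(n+1)/2 - 1) = O(n^2).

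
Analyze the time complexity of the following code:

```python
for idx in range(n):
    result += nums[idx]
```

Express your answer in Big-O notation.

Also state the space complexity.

Time complexity: O(n).
Space complexity: O(1).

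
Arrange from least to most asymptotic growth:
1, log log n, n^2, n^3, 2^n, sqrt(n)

Ordered by growth rate: 1 < log log n < sqrt(n) < n^2 < n^3 < 2^n.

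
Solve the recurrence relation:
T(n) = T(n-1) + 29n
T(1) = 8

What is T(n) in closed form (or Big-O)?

Unrolling: T(n) = 8 + 29*(2 + 3 + ... + n) = 8 + 29*(n(n+1)/2 - 1) = O(n^2).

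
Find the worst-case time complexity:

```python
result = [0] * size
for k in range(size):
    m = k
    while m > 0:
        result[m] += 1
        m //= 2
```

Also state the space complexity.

Time complexity: O(n log n).
Space complexity: O(n).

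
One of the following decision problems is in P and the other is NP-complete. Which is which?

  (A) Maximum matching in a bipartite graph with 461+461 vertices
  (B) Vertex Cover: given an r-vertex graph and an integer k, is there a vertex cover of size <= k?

(A) is P: Hopcroft-Karp runs in O(E sqrt(V)).
(B) is NP-complete: one of Karp's 21 NP-complete problems (with k part of the input; for any fixed constant k it is in P).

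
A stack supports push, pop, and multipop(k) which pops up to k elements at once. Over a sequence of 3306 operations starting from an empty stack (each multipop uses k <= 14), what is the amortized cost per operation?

Each element is pushed exactly once and popped at most once (whether by pop or as part of a multipop). So the total number of individual pops over the whole sequence is at most the number of pushes, which is at most 3306. Total work <= 2 * 3306, hence O(1) amortized per operation.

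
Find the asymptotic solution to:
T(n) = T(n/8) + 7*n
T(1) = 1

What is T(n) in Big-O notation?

Geometric series: 7*n*(1 + 1/8 + 1/8^2 + ...) = O(n). T(n) = O(n).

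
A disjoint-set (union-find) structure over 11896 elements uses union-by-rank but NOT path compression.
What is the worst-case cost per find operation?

Union-by-rank alone keeps every tree's height <= log_2(11896) ~= 13.5. Each find traverses from a node to its root, costing O(height) = O(log n). Without path compression this bound is tight.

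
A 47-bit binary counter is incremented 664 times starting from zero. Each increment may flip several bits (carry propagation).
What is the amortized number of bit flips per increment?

Bit i flips on every 2^i-th increment, so over 664 increments bit i flips floor(664/2^i) times. Summing over i: total flips < 2 * 664. Amortized: < 2 = O(1) per increment.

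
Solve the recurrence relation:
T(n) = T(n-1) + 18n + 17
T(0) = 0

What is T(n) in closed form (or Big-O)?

Dominant term in sum is 18*sum(i, i=1..n) = 18*n*(n+1)/2 = O(n^2).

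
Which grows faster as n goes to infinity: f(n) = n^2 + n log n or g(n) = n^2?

f(n) = n^2 + n log n and g(n) = n^2 are Theta of each other: the lower-order n log n term is o(n^2); both are Theta(n^2).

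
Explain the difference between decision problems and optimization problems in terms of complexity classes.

Decision problems have yes/no answers and are classified into P, NP, etc. Optimization problems seek the best solution. Every optimization problem has a corresponding decision version. If the decision version is NP-complete, the optimization version is NP-hard.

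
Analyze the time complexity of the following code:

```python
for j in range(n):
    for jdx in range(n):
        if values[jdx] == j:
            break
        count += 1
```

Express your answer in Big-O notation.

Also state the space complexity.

Time complexity: O(n^2).
Space complexity: O(1).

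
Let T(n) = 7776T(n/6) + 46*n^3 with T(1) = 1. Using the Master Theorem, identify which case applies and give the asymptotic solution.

a=7776, b=6, f(n)=46*n^3.
log_6(7776) = 5 > 3.
Since f(n) = O(n^3) is polynomially smaller than n^5, Case 1 applies.
T(n) = Theta(n^5).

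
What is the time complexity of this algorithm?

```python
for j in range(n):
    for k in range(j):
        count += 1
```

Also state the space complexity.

Time complexity: O(n^2).
Space complexity: O(1).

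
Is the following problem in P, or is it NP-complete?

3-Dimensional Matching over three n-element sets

This problem is NP-complete: one of Karp's 21 NP-complete problems.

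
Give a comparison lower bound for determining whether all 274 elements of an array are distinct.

In the algebraic decision-tree model, the YES region for element distinctness on 274 elements has 274! connected components (one per ordering). Ben-Or's theorem then gives a lower bound of Omega(log(n!)) = Omega(n log n).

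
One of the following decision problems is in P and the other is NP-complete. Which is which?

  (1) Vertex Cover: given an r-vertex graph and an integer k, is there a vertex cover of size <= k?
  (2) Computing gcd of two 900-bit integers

(1) is NP-complete: one of Karp's 21 NP-complete problems (with k part of the input; for any fixed constant k it is in P).
(2) is P: the Euclidean algorithm runs in polynomial time in the bit-length.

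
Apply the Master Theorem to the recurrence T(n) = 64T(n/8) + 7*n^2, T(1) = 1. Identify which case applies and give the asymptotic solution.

a=64, b=8, f(n)=7*n^2.
log_8(64) = 2, so n^(log_b(a)) = n^2.
f(n) = Theta(n^2), so Case 2 applies.
T(n) = Theta(n^2 log n).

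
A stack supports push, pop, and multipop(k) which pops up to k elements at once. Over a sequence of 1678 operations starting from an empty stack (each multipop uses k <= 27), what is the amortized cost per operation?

Each element is pushed exactly once and popped at most once (whether by pop or as part of a multipop). So the total number of individual pops over the whole sequence is at most the number of pushes, which is at most 1678. Total work <= 2 * 1678, hence O(1) amortized per operation.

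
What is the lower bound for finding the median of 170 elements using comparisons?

To find the median of 170 elements, every element must be compared at least once, so the lower bound is Omega(n). The BFPRT algorithm achieves O(n), making this tight.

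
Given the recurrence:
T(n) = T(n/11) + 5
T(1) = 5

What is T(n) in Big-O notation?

Each step divides n by 11 and adds 5. After log_11(n) steps, T(n) = O(log n).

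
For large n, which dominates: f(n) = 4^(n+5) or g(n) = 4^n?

f(n) = 4^(n+5) and g(n) = 4^n are Theta of each other: 4^(n+5) = 4^5 * 4^n = Theta(4^n).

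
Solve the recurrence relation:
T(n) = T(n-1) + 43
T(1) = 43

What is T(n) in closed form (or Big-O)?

Unrolling: T(n) = T(n-1) + 43 = T(n-2) + 2*43 = ... = T(1) + (n-1)*43 = 43 + (n-1)*43 = 43n.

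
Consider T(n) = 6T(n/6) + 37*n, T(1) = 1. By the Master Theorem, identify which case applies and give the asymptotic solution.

a=6, b=6, f(n)=37*n.
log_6(6) = 1, so n^(log_b(a)) = n.
f(n) = Theta(n), so Case 2 applies.
T(n) = Theta(n log n).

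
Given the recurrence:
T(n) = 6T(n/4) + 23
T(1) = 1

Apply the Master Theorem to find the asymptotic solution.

a=6, b=4, f(n)=23. log_4(6) = 1.292. Case 1 of Master Theorem: T(n) = O(n^1.292).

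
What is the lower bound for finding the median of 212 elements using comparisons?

To find the median of 212 elements, every element must be compared at least once, so the lower bound is Omega(n). The BFPRT algorithm achieves O(n), making this tight.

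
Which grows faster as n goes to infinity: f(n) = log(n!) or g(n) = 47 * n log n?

f(n) = log(n!) and g(n) = 47 * n log n are Theta of each other: Stirling: log(n!) = n log n - n + O(log n) = Theta(n log n); the constant 47 doesn't change the Theta class.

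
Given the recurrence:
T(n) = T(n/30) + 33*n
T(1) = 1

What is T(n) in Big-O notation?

Geometric series: 33*n*(1 + 1/30 + 1/30^2 + ...) = O(n). T(n) = O(n).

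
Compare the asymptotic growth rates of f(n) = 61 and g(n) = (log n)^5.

g(n) = (log n)^5 grows faster: any unbounded function dominates a constant.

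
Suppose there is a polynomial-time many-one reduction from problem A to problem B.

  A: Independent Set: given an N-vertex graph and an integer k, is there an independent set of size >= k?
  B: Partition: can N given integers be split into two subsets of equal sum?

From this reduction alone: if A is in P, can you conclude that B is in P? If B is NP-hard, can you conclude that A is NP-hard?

A poly-time reduction A <=_p B transfers tractability DOWN (B easy => A easy) and hardness UP (A hard => B hard), not the reverse.
From A in P, the reduction alone does NOT give B in P: any problem in P trivially reduces to SAT, yet SAT is not known to be in P.
From B NP-hard, the reduction alone does NOT give A NP-hard: again, easy problems reduce to hard ones.
(Here in fact A is NP-complete and B is NP-complete.)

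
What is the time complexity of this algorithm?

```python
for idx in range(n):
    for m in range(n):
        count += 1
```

Time complexity: O(n^2).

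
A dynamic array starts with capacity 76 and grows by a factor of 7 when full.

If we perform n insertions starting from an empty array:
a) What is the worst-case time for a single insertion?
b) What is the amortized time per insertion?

(a) Worst-case single insertion: O(n) -- when the array is full at capacity c, the resize copies all c elements, and c can be Theta(n).
(b) Resizes happen at sizes 76, 532, 3724, ... Total copy cost for n insertions: 76 + 532 + ... = O(n) (geometric series with ratio 1/7). Amortized cost per insertion: O(n)/n = O(1).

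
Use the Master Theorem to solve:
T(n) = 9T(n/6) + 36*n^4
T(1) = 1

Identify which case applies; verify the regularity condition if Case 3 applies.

a=9, b=6, f(n)=36*n^4.
log_6(9) = 1.226 < 4.
f(n) = Omega(n^(1.226+epsilon)) for some epsilon > 0, so Case 3 is the candidate.
Regularity: a*f(n/b) = 9*36*(n/6)^4 = (9/1296)*36*n^4 <= c*f(n) with c = 9/1296 < 1. Satisfied.
Case 3: T(n) = Theta(n^4).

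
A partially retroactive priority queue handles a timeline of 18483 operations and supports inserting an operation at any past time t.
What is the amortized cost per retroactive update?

Partially retroactive priority queues (Demaine-Iacono-Langerman) allow updates at past times with queries only at the present. With a balanced BST over the m = 18483 timeline events tracking bridges, each retroactive insert or delete is O(log m) amortized.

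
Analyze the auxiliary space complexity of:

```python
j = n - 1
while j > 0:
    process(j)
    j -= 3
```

Space complexity: O(1).
Only a constant amount of auxiliary storage is used; nothing grows with n.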